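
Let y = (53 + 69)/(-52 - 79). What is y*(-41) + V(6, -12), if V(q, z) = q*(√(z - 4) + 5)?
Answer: 8932/131 + 24*I ≈ 68.183 + 24.0*I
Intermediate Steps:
y = -122/131 (y = 122/(-131) = 122*(-1/131) = -122/131 ≈ -0.93130)
V(q, z) = q*(5 + √(-4 + z)) (V(q, z) = q*(√(-4 + z) + 5) = q*(5 + √(-4 + z)))
y*(-41) + V(6, -12) = -122/131*(-41) + 6*(5 + √(-4 - 12)) = 5002/131 + 6*(5 + √(-16)) = 5002/131 + 6*(5 + 4*I) = 5002/131 + (30 + 24*I) = 8932/131 + 24*I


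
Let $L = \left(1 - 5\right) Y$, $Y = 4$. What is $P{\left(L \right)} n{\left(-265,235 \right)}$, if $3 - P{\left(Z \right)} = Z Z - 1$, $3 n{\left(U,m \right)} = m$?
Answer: $-19740$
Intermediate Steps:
$n{\left(U,m \right)} = \frac{m}{3}$
$L = -16$ ($L = \left(1 - 5\right) 4 = \left(-4\right) 4 = -16$)
$P{\left(Z \right)} = 4 - Z^{2}$ ($P{\left(Z \right)} = 3 - \left(Z Z - 1\right) = 3 - \left(Z^{2} - 1\right) = 3 - \left(-1 + Z^{2}\right) = 4 - Z^{2}$)
$P{\left(L \right)} n{\left(-265,235 \right)} = \left(4 - \left(-16\right)^{2}\right) \frac{1}{3} \cdot 235 = \left(4 - 256\right) \frac{235}{3} = \left(-252\right) \frac{235}{3} = -19740$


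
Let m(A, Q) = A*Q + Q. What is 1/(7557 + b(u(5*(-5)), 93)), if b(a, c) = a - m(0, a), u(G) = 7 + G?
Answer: 1/7557 ≈ 0.00013233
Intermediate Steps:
m(A, Q) = Q + A*Q
b(a, c) = 0 (b(a, c) = a - a*(1 + 0) = a - a = 0)
1/(7557 + b(u(5*(-5)), 93)) = 1/(7557 + 0) = 1/7557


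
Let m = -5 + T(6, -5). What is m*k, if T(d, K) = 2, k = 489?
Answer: -1467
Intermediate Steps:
m = -3 (m = -5 + 2 = -3)
m*k = -3*489 = -1467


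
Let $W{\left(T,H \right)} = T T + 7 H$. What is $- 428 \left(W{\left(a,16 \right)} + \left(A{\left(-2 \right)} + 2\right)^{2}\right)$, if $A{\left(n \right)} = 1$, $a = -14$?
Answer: $-135676$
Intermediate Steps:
$W{\left(T,H \right)} = T^{2} + 7 H$
$- 428 \left(W{\left(a,16 \right)} + \left(A{\left(-2 \right)} + 2\right)^{2}\right) = - 428 \left(\left(\left(-14\right)^{2} + 7 \cdot 16\right) + \left(1 + 2\right)^{2}\right) = - 428 \left(\left(196 + 112\right) + 3^{2}\right) = - 428 \left(308 + 9\right) = \left(-428\right) 317 = -135676$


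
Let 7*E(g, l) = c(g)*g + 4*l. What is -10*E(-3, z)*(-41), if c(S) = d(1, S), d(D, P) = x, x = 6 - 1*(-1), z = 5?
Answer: -410/7 ≈ -58.571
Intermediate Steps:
x = 7 (x = 6 + 1 = 7)
d(D, P) = 7
c(S) = 7
E(g, l) = g + 4*l/7 (E(g, l) = (7*g + 4*l)/7 = (4*l + 7*g)/7 = g + 4*l/7)
-10*E(-3, z)*(-41) = -10*(-3 + (4/7)*5)*(-41) = -10*(-3 + 20/7)*(-41) = -10*(-⅐)*(-41) = (10/7)*(-41) = -410/7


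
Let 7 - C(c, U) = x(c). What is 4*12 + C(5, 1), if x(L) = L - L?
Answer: 55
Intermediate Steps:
x(L) = 0
C(c, U) = 7 (C(c, U) = 7 - 1*0 = 7 + 0 = 7)
4*12 + C(5, 1) = 4*12 + 7 = 48 + 7 = 55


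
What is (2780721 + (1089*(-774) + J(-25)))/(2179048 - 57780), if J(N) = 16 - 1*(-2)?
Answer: 1937853/2121268 ≈ 0.91354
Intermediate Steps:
J(N) = 18 (J(N) = 16 + 2 = 18)
(2780721 + (1089*(-774) + J(-25)))/(2179048 - 57780) = (2780721 + (1089*(-774) + 18))/(2179048 - 57780) = (2780721 + (-842886 + 18))/2121268 = (2780721 - 842868)*(1/2121268) = 1937853*(1/2121268) = 1937853/2121268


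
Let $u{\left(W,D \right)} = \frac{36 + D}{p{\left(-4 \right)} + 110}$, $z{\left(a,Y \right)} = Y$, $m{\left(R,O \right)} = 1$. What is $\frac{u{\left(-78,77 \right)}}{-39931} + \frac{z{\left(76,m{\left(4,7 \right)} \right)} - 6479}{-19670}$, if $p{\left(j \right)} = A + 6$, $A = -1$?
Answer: $\frac{2974517436}{9032591855} \approx 0.32931$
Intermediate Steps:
$p{\left(j \right)} = 5$ ($p{\left(j \right)} = -1 + 6 = 5$)
$u{\left(W,D \right)} = \frac{36}{115} + \frac{D}{115}$ ($u{\left(W,D \right)} = \frac{36 + D}{5 + 110} = \frac{36 + D}{115} = \left(36 + D\right) \frac{1}{115} = \frac{36}{115} + \frac{D}{115}$)
$\frac{u{\left(-78,77 \right)}}{-39931} + \frac{z{\left(76,m{\left(4,7 \right)} \right)} - 6479}{-19670} = \frac{\frac{36}{115} + \frac{1}{115} \cdot 77}{-39931} + \frac{1 - 6479}{-19670} = \left(\frac{36}{115} + \frac{77}{115}\right) \left(- \frac{1}{39931}\right) + \left(1 - 6479\right) \left(- \frac{1}{19670}\right) = \frac{113}{115} \left(- \frac{1}{39931}\right) - - \frac{3239}{9835} = - \frac{113}{4592065} + \frac{3239}{9835} = \frac{2974517436}{9032591855}$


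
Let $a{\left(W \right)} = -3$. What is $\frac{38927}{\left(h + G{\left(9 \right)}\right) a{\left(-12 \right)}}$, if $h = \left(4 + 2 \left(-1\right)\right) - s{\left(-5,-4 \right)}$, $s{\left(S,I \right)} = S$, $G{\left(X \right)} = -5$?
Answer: $- \frac{38927}{6} \approx -6487.8$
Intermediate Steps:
$h = 7$ ($h = \left(4 + 2 \left(-1\right)\right) - -5 = \left(4 - 2\right) + 5 = 2 + 5 = 7$)
$\frac{38927}{\left(h + G{\left(9 \right)}\right) a{\left(-12 \right)}} = \frac{38927}{\left(7 - 5\right) \left(-3\right)} = \frac{38927}{2 \left(-3\right)} = \frac{38927}{-6} = 38927 \left(- \frac{1}{6}\right) = - \frac{38927}{6}$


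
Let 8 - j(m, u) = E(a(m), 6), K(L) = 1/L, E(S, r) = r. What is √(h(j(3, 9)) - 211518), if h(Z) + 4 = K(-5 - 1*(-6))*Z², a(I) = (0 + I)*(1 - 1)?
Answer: 3*I*√23502 ≈ 459.91*I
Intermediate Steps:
a(I) = 0 (a(I) = I*0 = 0)
j(m, u) = 2 (j(m, u) = 8 - 1*6 = 8 - 6 = 2)
h(Z) = -4 + Z² (h(Z) = -4 + Z²/(-5 - 1*(-6)) = -4 + Z²/(-5 + 6) = -4 + Z²/1 = -4 + 1*Z² = -4 + Z²)
√(h(j(3, 9)) - 211518) = √((-4 + 2²) - 211518) = √((-4 + 4) - 211518) = √(0 - 211518) = √(-211518) = 3*I*√23502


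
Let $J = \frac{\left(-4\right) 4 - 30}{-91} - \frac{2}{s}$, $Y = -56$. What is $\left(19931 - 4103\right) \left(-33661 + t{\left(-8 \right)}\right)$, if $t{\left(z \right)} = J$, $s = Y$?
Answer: $- \frac{48482774499}{91} \approx -5.3278 \cdot 10^{8}$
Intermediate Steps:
$s = -56$
$J = \frac{197}{364}$ ($J = \frac{\left(-4\right) 4 - 30}{-91} - \frac{2}{-56} = \left(-16 - 30\right) \left(- \frac{1}{91}\right) - - \frac{1}{28} = \left(-46\right) \left(- \frac{1}{91}\right) + \frac{1}{28} = \frac{46}{91} + \frac{1}{28} = \frac{197}{364} \approx 0.54121$)
$t{\left(z \right)} = \frac{197}{364}$
$\left(19931 - 4103\right) \left(-33661 + t{\left(-8 \right)}\right) = \left(19931 - 4103\right) \left(-33661 + \frac{197}{364}\right) = \left(19931 - 4103\right) \left(- \frac{12252407}{364}\right) = 15828 \left(- \frac{12252407}{364}\right) = - \frac{48482774499}{91}$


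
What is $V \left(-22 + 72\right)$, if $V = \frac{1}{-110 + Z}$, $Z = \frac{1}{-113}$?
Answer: $- \frac{5650}{12431} \approx -0.45451$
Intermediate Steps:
$Z = - \frac{1}{113} \approx -0.0088496$
$V = - \frac{113}{12431}$ ($V = \frac{1}{-110 - \frac{1}{113}} = \frac{1}{- \frac{12431}{113}} = - \frac{113}{12431} \approx -0.0090902$)
$V \left(-22 + 72\right) = - \frac{113 \left(-22 + 72\right)}{12431} = \left(- \frac{113}{12431}\right) 50 = - \frac{5650}{12431}$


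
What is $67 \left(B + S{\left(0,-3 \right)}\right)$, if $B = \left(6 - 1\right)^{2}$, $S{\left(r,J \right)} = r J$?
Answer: $1675$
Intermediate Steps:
$S{\left(r,J \right)} = J r$
$B = 25$ ($B = 5^{2} = 25$)
$67 \left(B + S{\left(0,-3 \right)}\right) = 67 \left(25 - 0\right) = 67 \left(25 + 0\right) = 67 \cdot 25 = 1675$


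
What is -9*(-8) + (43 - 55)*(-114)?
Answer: 1440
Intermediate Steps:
-9*(-8) + (43 - 55)*(-114) = 72 - 12*(-114) = 72 + 1368 = 1440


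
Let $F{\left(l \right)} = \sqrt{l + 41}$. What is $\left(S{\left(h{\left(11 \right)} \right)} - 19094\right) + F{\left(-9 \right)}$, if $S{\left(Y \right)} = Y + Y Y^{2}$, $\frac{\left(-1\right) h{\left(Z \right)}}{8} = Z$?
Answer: $-700654 + 4 \sqrt{2} \approx -7.0065 \cdot 10^{5}$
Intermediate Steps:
$h{\left(Z \right)} = - 8 Z$
$S{\left(Y \right)} = Y + Y^{3}$
$F{\left(l \right)} = \sqrt{41 + l}$
$\left(S{\left(h{\left(11 \right)} \right)} - 19094\right) + F{\left(-9 \right)} = \left(\left(\left(-8\right) 11 + \left(\left(-8\right) 11\right)^{3}\right) - 19094\right) + \sqrt{41 - 9} = \left(\left(-88 + \left(-88\right)^{3}\right) - 19094\right) + \sqrt{32} = \left(\left(-88 - 681472\right) - 19094\right) + 4 \sqrt{2} = \left(-681560 - 19094\right) + 4 \sqrt{2} = -700654 + 4 \sqrt{2}$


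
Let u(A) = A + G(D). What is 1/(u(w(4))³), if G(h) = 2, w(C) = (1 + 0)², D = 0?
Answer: 1/27 ≈ 0.037037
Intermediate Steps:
w(C) = 1 (w(C) = 1² = 1)
u(A) = 2 + A (u(A) = A + 2 = 2 + A)
1/(u(w(4))³) = 1/((2 + 1)³) = 1/(3³) = 1/27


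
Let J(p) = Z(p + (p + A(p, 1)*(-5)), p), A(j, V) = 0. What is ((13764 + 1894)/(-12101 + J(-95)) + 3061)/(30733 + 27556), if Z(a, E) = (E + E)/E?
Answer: 5288483/100748373 ≈ 0.052492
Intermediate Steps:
Z(a, E) = 2 (Z(a, E) = (2*E)/E = 2)
J(p) = 2
((13764 + 1894)/(-12101 + J(-95)) + 3061)/(30733 + 27556) = ((13764 + 1894)/(-12101 + 2) + 3061)/(30733 + 27556) = (15658/(-12099) + 3061)/58289 = (15658*(-1/12099) + 3061)*(1/58289) = (-15658/12099 + 3061)*(1/58289) = (37019381/12099)*(1/58289) = 5288483/100748373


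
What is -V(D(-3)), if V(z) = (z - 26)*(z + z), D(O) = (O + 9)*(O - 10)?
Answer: -16224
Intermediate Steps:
D(O) = (-10 + O)*(9 + O) (D(O) = (9 + O)*(-10 + O) = (-10 + O)*(9 + O))
V(z) = 2*z*(-26 + z) (V(z) = (-26 + z)*(2*z) = 2*z*(-26 + z))
-V(D(-3)) = -2*(-90 + (-3)**2 - 1*(-3))*(-26 + (-90 + (-3)**2 - 1*(-3))) = -2*(-90 + 9 + 3)*(-26 + (-90 + 9 + 3)) = -2*(-78)*(-26 - 78) = -2*(-78)*(-104) = -1*16224 = -16224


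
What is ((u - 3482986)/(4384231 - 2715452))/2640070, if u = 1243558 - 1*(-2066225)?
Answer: -173203/4405693374530 ≈ -3.9313e-8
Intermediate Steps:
u = 3309783 (u = 1243558 + 2066225 = 3309783)
((u - 3482986)/(4384231 - 2715452))/2640070 = ((3309783 - 3482986)/(4384231 - 2715452))/2640070 = -173203/1668779*(1/2640070) = -173203*1/1668779*(1/2640070) = -173203/1668779*1/2640070 = -173203/4405693374530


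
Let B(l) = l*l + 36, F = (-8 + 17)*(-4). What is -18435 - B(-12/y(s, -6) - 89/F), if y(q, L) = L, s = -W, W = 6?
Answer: -23964337/1296 ≈ -18491.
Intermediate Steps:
s = -6 (s = -1*6 = -6)
F = -36 (F = 9*(-4) = -36)
B(l) = 36 + l² (B(l) = l² + 36 = 36 + l²)
-18435 - B(-12/y(s, -6) - 89/F) = -18435 - (36 + (-12/(-6) - 89/(-36))²) = -18435 - (36 + (-12*(-⅙) - 89*(-1/36))²) = -18435 - (36 + (2 + 89/36)²) = -18435 - (36 + (161/36)²) = -18435 - (36 + 25921/1296) = -18435 - 1*72577/1296 = -18435 - 72577/1296 = -23964337/1296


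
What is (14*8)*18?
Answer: 2016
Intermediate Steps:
(14*8)*18 = 112*18 = 2016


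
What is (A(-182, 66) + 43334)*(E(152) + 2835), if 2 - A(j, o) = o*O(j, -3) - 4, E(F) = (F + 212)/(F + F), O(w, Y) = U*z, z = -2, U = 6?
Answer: 2378174183/19 ≈ 1.2517e+8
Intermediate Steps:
O(w, Y) = -12 (O(w, Y) = 6*(-2) = -12)
E(F) = (212 + F)/(2*F) (E(F) = (212 + F)/((2*F)) = (212 + F)*(1/(2*F)) = (212 + F)/(2*F))
A(j, o) = 6 + 12*o (A(j, o) = 2 - (o*(-12) - 4) = 2 - (-12*o - 4) = 2 - (-4 - 12*o) = 2 + (4 + 12*o) = 6 + 12*o)
(A(-182, 66) + 43334)*(E(152) + 2835) = ((6 + 12*66) + 43334)*((½)*(212 + 152)/152 + 2835) = ((6 + 792) + 43334)*((½)*(1/152)*364 + 2835) = (798 + 43334)*(91/76 + 2835) = 44132*(215551/76) = 2378174183/19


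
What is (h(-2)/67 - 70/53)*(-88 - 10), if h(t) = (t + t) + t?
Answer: 490784/3551 ≈ 138.21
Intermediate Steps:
h(t) = 3*t (h(t) = 2*t + t = 3*t)
(h(-2)/67 - 70/53)*(-88 - 10) = ((3*(-2))/67 - 70/53)*(-88 - 10) = (-6*1/67 - 70*1/53)*(-98) = (-6/67 - 70/53)*(-98) = -5008/3551*(-98) = 490784/3551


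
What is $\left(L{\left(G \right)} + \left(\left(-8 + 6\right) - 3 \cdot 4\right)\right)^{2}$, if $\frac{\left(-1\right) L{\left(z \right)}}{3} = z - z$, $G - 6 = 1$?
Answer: $196$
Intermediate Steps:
$G = 7$ ($G = 6 + 1 = 7$)
$L{\left(z \right)} = 0$ ($L{\left(z \right)} = - 3 \left(z - z\right) = \left(-3\right) 0 = 0$)
$\left(L{\left(G \right)} + \left(\left(-8 + 6\right) - 3 \cdot 4\right)\right)^{2} = \left(0 + \left(\left(-8 + 6\right) - 3 \cdot 4\right)\right)^{2} = \left(0 - 14\right)^{2} = \left(-14\right)^{2} = 196$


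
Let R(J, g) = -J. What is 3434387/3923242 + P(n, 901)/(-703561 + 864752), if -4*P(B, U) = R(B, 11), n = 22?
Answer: 276806926374/316195650611 ≈ 0.87543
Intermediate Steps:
P(B, U) = B/4 (P(B, U) = -(-1)*B/4 = B/4)
3434387/3923242 + P(n, 901)/(-703561 + 864752) = 3434387/3923242 + ((¼)*22)/(-703561 + 864752) = 3434387*(1/3923242) + (11/2)/161191 = 3434387/3923242 + (11/2)*(1/161191) = 3434387/3923242 + 11/322382 = 276806926374/316195650611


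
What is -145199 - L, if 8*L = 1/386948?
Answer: -449475701217/3095584 ≈ -1.4520e+5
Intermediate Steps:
L = 1/3095584 (L = (⅛)/386948 = (⅛)*(1/386948) = 1/3095584 ≈ 3.2304e-7)
-145199 - L = -145199 - 1*1/3095584 = -145199 - 1/3095584 = -449475701217/3095584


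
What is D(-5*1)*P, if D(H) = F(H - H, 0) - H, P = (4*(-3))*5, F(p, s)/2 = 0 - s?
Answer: -300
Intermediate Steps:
F(p, s) = -2*s (F(p, s) = 2*(0 - s) = 2*(-s) = -2*s)
P = -60 (P = -12*5 = -60)
D(H) = -H (D(H) = -2*0 - H = 0 - H = -H)
D(-5*1)*P = -(-5)*(-60) = -1*(-5)*(-60) = 5*(-60) = -300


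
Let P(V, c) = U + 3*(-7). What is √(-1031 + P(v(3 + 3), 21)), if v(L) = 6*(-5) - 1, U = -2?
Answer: I*√1054 ≈ 32.465*I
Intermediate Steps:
v(L) = -31 (v(L) = -30 - 1 = -31)
P(V, c) = -23 (P(V, c) = -2 + 3*(-7) = -2 - 21 = -23)
√(-1031 + P(v(3 + 3), 21)) = √(-1031 - 23) = √(-1054) = I*√1054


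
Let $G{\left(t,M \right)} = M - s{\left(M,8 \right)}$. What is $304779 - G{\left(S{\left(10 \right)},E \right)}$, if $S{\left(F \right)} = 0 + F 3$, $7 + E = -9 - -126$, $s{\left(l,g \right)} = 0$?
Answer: $304669$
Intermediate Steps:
$E = 110$ ($E = -7 - -117 = -7 + \left(-9 + 126\right) = -7 + 117 = 110$)
$S{\left(F \right)} = 3 F$ ($S{\left(F \right)} = 0 + 3 F = 3 F$)
$G{\left(t,M \right)} = M$ ($G{\left(t,M \right)} = M - 0 = M + 0 = M$)
$304779 - G{\left(S{\left(10 \right)},E \right)} = 304779 - 110 = 304669$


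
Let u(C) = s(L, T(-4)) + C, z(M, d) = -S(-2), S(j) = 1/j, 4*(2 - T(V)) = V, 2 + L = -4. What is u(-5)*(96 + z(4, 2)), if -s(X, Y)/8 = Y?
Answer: -5597/2 ≈ -2798.5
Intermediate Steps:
L = -6 (L = -2 - 4 = -6)
T(V) = 2 - V/4
s(X, Y) = -8*Y
z(M, d) = ½ (z(M, d) = -1/(-2) = -1*(-½) = ½)
u(C) = -24 + C (u(C) = -8*(2 - ¼*(-4)) + C = -8*(2 + 1) + C = -8*3 + C = -24 + C)
u(-5)*(96 + z(4, 2)) = (-24 - 5)*(96 + ½) = -29*193/2 = -5597/2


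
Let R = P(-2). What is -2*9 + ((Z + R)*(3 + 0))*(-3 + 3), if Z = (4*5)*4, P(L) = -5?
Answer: -18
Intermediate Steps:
R = -5
Z = 80 (Z = 20*4 = 80)
-2*9 + ((Z + R)*(3 + 0))*(-3 + 3) = -2*9 + ((80 - 5)*(3 + 0))*(-3 + 3) = -18 + (75*3)*0 = -18 + 225*0 = -18 + 0 = -18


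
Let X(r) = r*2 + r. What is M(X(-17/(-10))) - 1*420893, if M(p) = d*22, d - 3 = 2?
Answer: -420783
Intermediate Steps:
d = 5 (d = 3 + 2 = 5)
X(r) = 3*r (X(r) = 2*r + r = 3*r)
M(p) = 110 (M(p) = 5*22 = 110)
M(X(-17/(-10))) - 1*420893 = 110 - 1*420893 = 110 - 420893 = -420783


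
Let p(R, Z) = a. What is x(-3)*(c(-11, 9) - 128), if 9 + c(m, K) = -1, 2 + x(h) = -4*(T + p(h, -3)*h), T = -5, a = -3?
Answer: 2484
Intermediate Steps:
p(R, Z) = -3
x(h) = 18 + 12*h (x(h) = -2 - 4*(-5 - 3*h) = -2 + (20 + 12*h) = 18 + 12*h)
c(m, K) = -10 (c(m, K) = -9 - 1 = -10)
x(-3)*(c(-11, 9) - 128) = (18 + 12*(-3))*(-10 - 128) = (18 - 36)*(-138) = -18*(-138) = 2484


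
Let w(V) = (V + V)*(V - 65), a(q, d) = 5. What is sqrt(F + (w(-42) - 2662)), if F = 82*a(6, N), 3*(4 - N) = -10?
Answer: 4*sqrt(421) ≈ 82.073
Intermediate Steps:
N = 22/3 (N = 4 - 1/3*(-10) = 4 + 10/3 = 22/3 ≈ 7.3333)
w(V) = 2*V*(-65 + V) (w(V) = (2*V)*(-65 + V) = 2*V*(-65 + V))
F = 410 (F = 82*5 = 410)
sqrt(F + (w(-42) - 2662)) = sqrt(410 + (2*(-42)*(-65 - 42) - 2662)) = sqrt(410 + (2*(-42)*(-107) - 2662)) = sqrt(410 + (8988 - 2662)) = sqrt(410 + 6326) = sqrt(6736) = 4*sqrt(421)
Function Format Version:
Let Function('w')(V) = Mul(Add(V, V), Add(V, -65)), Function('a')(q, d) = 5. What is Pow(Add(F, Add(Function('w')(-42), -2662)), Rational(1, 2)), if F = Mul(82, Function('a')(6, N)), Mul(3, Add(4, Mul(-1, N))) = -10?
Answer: Mul(4, Pow(421, Rational(1, 2))) ≈ 82.073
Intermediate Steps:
N = Rational(22, 3) (N = Add(4, Mul(Rational(-1, 3), -10)) = Add(4, Rational(10, 3)) = Rational(22, 3) ≈ 7.3333)
Function('w')(V) = Mul(2, V, Add(-65, V)) (Function('w')(V) = Mul(Mul(2, V), Add(-65, V)) = Mul(2, V, Add(-65, V)))
F = 410 (F = Mul(82, 5) = 410)
Pow(Add(F, Add(Function('w')(-42), -2662)), Rational(1, 2)) = Pow(Add(410, Add(Mul(2, -42, Add(-65, -42)), -2662)), Rational(1, 2)) = Pow(Add(410, Add(Mul(2, -42, -107), -2662)), Rational(1, 2)) = Pow(Add(410, Add(8988, -2662)), Rational(1, 2)) = Pow(Add(410, 6326), Rational(1, 2)) = Pow(6736, Rational(1, 2)) = Mul(4, Pow(421, Rational(1, 2)))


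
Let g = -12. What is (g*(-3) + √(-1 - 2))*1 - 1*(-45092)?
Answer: 45128 + I*√3 ≈ 45128.0 + 1.732*I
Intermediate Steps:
(g*(-3) + √(-1 - 2))*1 - 1*(-45092) = (-12*(-3) + √(-1 - 2))*1 - 1*(-45092) = (36 + √(-3))*1 + 45092 = (36 + I*√3)*1 + 45092 = (36 + I*√3) + 45092 = 45128 + I*√3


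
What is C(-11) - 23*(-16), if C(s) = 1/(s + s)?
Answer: 8095/22 ≈ 367.95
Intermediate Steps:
C(s) = 1/(2*s)
C(-11) - 23*(-16) = (1/2)/(-11) - 23*(-16) = (1/2)*(-1/11) + 368 = -1/22 + 368 = 8095/22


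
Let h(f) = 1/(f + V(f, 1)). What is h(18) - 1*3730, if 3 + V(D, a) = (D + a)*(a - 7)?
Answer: -369271/99 ≈ -3730.0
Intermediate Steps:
V(D, a) = -3 + (-7 + a)*(D + a) (V(D, a) = -3 + (D + a)*(a - 7) = -3 + (D + a)*(-7 + a) = -3 + (-7 + a)*(D + a))
h(f) = 1/(-9 - 5*f) (h(f) = 1/(f + (-3 + 1² - 7*f - 7*1 + f*1)) = 1/(f + (-3 + 1 - 7*f - 7 + f)) = 1/(f + (-9 - 6*f)) = 1/(-9 - 5*f))
h(18) - 1*3730 = -1/(9 + 5*18) - 1*3730 = -1/(9 + 90) - 3730 = -1/99 - 3730 = -369271/99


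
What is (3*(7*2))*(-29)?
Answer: -1218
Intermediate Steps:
(3*(7*2))*(-29) = (3*14)*(-29) = 42*(-29) = -1218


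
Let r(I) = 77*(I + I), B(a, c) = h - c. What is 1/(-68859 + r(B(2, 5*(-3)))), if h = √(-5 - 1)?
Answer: -3169/210900557 - 22*I*√6/632701671 ≈ -1.5026e-5 - 8.5172e-8*I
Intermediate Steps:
h = I*√6 (h = √(-6) = I*√6 ≈ 2.4495*I)
B(a, c) = -c + I*√6 (B(a, c) = I*√6 - c = -c + I*√6)
r(I) = 154*I (r(I) = 77*(2*I) = 154*I)
1/(-68859 + r(B(2, 5*(-3)))) = 1/(-68859 + 154*(-5*(-3) + I*√6)) = 1/(-68859 + 154*(-1*(-15) + I*√6)) = 1/(-68859 + 154*(15 + I*√6)) = 1/(-68859 + (2310 + 154*I*√6)) = 1/(-66549 + 154*I*√6)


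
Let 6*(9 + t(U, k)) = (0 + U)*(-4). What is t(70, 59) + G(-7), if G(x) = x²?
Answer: -20/3 ≈ -6.6667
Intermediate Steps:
t(U, k) = -9 - 2*U/3 (t(U, k) = -9 + ((0 + U)*(-4))/6 = -9 + (U*(-4))/6 = -9 + (-4*U)/6 = -9 - 2*U/3)
t(70, 59) + G(-7) = (-9 - ⅔*70) + (-7)² = (-9 - 140/3) + 49 = -167/3 + 49 = -20/3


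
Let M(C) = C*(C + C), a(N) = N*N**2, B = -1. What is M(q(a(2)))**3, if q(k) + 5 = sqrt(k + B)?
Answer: 799744 - 301760*sqrt(7) ≈ 1362.1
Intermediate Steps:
a(N) = N**3
q(k) = -5 + sqrt(-1 + k) (q(k) = -5 + sqrt(k - 1) = -5 + sqrt(-1 + k))
M(C) = 2*C**2 (M(C) = C*(2*C) = 2*C**2)
M(q(a(2)))**3 = (2*(-5 + sqrt(-1 + 2**3))**2)**3 = (2*(-5 + sqrt(-1 + 8))**2)**3 = (2*(-5 + sqrt(7))**2)**3 = 8*(-5 + sqrt(7))**6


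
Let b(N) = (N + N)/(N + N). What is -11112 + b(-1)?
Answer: -11111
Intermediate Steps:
b(N) = 1 (b(N) = (2*N)/((2*N)) = (2*N)*(1/(2*N)) = 1)
-11112 + b(-1) = -11112 + 1 = -11111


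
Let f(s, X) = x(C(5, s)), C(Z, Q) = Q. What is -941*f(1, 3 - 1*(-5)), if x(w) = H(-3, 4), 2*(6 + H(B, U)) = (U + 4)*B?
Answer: 16938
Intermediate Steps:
H(B, U) = -6 + B*(4 + U)/2 (H(B, U) = -6 + ((U + 4)*B)/2 = -6 + ((4 + U)*B)/2 = -6 + (B*(4 + U))/2 = -6 + B*(4 + U)/2)
x(w) = -18 (x(w) = -6 + 2*(-3) + (1/2)*(-3)*4 = -6 - 6 - 6 = -18)
f(s, X) = -18
-941*f(1, 3 - 1*(-5)) = -941*(-18) = 16938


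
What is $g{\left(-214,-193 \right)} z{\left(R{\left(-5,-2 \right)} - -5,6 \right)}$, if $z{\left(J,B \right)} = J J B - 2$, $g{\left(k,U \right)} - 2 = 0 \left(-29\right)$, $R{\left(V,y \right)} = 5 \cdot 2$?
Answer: $2696$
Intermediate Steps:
$R{\left(V,y \right)} = 10$
$g{\left(k,U \right)} = 2$ ($g{\left(k,U \right)} = 2 + 0 \left(-29\right) = 2 + 0 = 2$)
$z{\left(J,B \right)} = -2 + B J^{2}$ ($z{\left(J,B \right)} = J^{2} B - 2 = B J^{2} - 2 = -2 + B J^{2}$)
$g{\left(-214,-193 \right)} z{\left(R{\left(-5,-2 \right)} - -5,6 \right)} = 2 \left(-2 + 6 \left(10 - -5\right)^{2}\right) = 2 \left(-2 + 6 \left(10 + 5\right)^{2}\right) = 2 \left(-2 + 6 \cdot 15^{2}\right) = 2 \left(-2 + 6 \cdot 225\right) = 2 \left(-2 + 1350\right) = 2 \cdot 1348 = 2696$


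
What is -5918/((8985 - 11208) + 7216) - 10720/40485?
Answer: -58623038/40428321 ≈ -1.4500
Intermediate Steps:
-5918/((8985 - 11208) + 7216) - 10720/40485 = -5918/(-2223 + 7216) - 10720*1/40485 = -5918/4993 - 2144/8097 = -58623038/40428321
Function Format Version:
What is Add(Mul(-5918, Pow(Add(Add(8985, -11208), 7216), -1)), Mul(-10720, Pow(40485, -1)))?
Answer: Rational(-58623038, 40428321) ≈ -1.4500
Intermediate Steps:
Add(Mul(-5918, Pow(Add(Add(8985, -11208), 7216), -1)), Mul(-10720, Pow(40485, -1))) = Add(Mul(-5918, Pow(Add(-2223, 7216), -1)), Mul(-10720, Rational(1, 40485))) = Add(Mul(-5918, Pow(4993, -1)), Rational(-2144, 8097)) = Add(Mul(-5918, Rational(1, 4993)), Rational(-2144, 8097)) = Add(Rational(-5918, 4993), Rational(-2144, 8097)) = Rational(-58623038, 40428321)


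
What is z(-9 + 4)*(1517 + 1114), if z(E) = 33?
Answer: 86823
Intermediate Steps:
z(-9 + 4)*(1517 + 1114) = 33*(1517 + 1114) = 33*2631 = 86823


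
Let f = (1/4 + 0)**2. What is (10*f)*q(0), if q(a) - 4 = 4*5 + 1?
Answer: 125/8 ≈ 15.625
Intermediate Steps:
f = 1/16 (f = (1*(1/4) + 0)**2 = (1/4 + 0)**2 = (1/4)**2 = 1/16 ≈ 0.062500)
q(a) = 25 (q(a) = 4 + (4*5 + 1) = 4 + (20 + 1) = 4 + 21 = 25)
(10*f)*q(0) = (10*(1/16))*25 = (5/8)*25 = 125/8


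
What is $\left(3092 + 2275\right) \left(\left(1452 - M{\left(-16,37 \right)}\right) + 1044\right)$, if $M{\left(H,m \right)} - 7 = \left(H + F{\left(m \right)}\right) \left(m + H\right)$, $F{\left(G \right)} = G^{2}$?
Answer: $-139134108$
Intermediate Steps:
$M{\left(H,m \right)} = 7 + \left(H + m\right) \left(H + m^{2}\right)$ ($M{\left(H,m \right)} = 7 + \left(H + m^{2}\right) \left(m + H\right) = 7 + \left(H + m^{2}\right) \left(H + m\right) = 7 + \left(H + m\right) \left(H + m^{2}\right)$)
$\left(3092 + 2275\right) \left(\left(1452 - M{\left(-16,37 \right)}\right) + 1044\right) = \left(3092 + 2275\right) \left(\left(1452 - \left(7 + \left(-16\right)^{2} + 37^{3} - 592 - 16 \cdot 37^{2}\right)\right) + 1044\right) = 5367 \left(\left(1452 - \left(7 + 256 + 50653 - 592 - 21904\right)\right) + 1044\right) = 5367 \left(\left(1452 - 28420\right) + 1044\right) = 5367 \left(-26968 + 1044\right) = 5367 \left(-25924\right) = -139134108$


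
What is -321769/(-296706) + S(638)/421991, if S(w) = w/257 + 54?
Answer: 34900697858599/32178266243022 ≈ 1.0846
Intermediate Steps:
S(w) = 54 + w/257 (S(w) = w*(1/257) + 54 = w/257 + 54 = 54 + w/257)
-321769/(-296706) + S(638)/421991 = -321769/(-296706) + (54 + (1/257)*638)/421991 = -321769*(-1/296706) + (54 + 638/257)*(1/421991) = 321769/296706 + (14516/257)*(1/421991) = 321769/296706 + 14516/108451687 = 34900697858599/32178266243022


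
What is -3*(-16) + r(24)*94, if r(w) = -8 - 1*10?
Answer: -1644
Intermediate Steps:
r(w) = -18 (r(w) = -8 - 10 = -18)
-3*(-16) + r(24)*94 = -3*(-16) - 18*94 = 48 - 1692 = -1644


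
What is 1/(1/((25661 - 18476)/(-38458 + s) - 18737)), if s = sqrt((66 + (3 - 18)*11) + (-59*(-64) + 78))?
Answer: -27712561807363/1479014009 - 7185*sqrt(3755)/1479014009 ≈ -18737.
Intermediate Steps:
s = sqrt(3755) (s = sqrt((66 - 15*11) + (3776 + 78)) = sqrt((66 - 165) + 3854) = sqrt(-99 + 3854) = sqrt(3755) ≈ 61.278)
1/(1/((25661 - 18476)/(-38458 + s) - 18737)) = 1/(1/((25661 - 18476)/(-38458 + sqrt(3755)) - 18737)) = 1/(1/(7185/(-38458 + sqrt(3755)) - 18737)) = 1/(1/(-18737 + 7185/(-38458 + sqrt(3755)))) = -18737 + 7185/(-38458 + sqrt(3755))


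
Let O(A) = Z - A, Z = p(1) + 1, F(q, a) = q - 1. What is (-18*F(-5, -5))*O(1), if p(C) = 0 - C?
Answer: -108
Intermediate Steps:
F(q, a) = -1 + q
p(C) = -C
Z = 0 (Z = -1*1 + 1 = -1 + 1 = 0)
O(A) = -A (O(A) = 0 - A = -A)
(-18*F(-5, -5))*O(1) = (-18*(-1 - 5))*(-1*1) = -18*(-6)*(-1) = 108*(-1) = -108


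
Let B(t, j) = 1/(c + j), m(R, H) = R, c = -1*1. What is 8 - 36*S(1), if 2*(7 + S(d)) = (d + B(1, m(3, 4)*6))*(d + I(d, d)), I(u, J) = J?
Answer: 3772/17 ≈ 221.88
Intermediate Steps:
c = -1
B(t, j) = 1/(-1 + j)
S(d) = -7 + d*(1/17 + d) (S(d) = -7 + ((d + 1/(-1 + 3*6))*(d + d))/2 = -7 + ((d + 1/(-1 + 18))*(2*d))/2 = -7 + ((d + 1/17)*(2*d))/2 = -7 + ((1/17 + d)*(2*d))/2 = -7 + (2*d*(1/17 + d))/2 = -7 + d*(1/17 + d))
8 - 36*S(1) = 8 - 36*(-7 + 1² + (1/17)*1) = 8 - 36*(-7 + 1 + 1/17) = 8 - 36*(-101/17) = 8 + 3636/17 = 3772/17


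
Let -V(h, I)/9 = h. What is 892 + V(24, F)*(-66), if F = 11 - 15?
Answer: 15148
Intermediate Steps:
F = -4
V(h, I) = -9*h
892 + V(24, F)*(-66) = 892 - 9*24*(-66) = 892 - 216*(-66) = 892 + 14256 = 15148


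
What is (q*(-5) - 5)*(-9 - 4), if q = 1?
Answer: 130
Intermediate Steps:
(q*(-5) - 5)*(-9 - 4) = (1*(-5) - 5)*(-9 - 4) = (-5 - 5)*(-13) = -10*(-13) = 130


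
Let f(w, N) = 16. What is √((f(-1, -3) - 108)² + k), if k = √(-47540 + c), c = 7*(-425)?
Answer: √(8464 + I*√50515) ≈ 92.008 + 1.221*I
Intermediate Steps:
c = -2975
k = I*√50515 (k = √(-47540 - 2975) = √(-50515) = I*√50515 ≈ 224.76*I)
√((f(-1, -3) - 108)² + k) = √((16 - 108)² + I*√50515) = √((-92)² + I*√50515) = √(8464 + I*√50515)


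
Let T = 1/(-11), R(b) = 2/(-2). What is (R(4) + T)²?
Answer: 144/121 ≈ 1.1901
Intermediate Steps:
R(b) = -1 (R(b) = 2*(-½) = -1)
T = -1/11 ≈ -0.090909
(R(4) + T)² = (-1 - 1/11)² = (-12/11)² = 144/121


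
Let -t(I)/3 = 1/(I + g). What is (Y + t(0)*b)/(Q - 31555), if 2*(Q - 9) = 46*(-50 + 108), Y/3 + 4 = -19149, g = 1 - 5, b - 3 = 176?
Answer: 32757/17264 ≈ 1.8974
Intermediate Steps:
b = 179 (b = 3 + 176 = 179)
g = -4
Y = -57459 (Y = -12 + 3*(-19149) = -12 - 57447 = -57459)
t(I) = -3/(-4 + I) (t(I) = -3/(I - 4) = -3/(-4 + I))
Q = 1343 (Q = 9 + (46*(-50 + 108))/2 = 9 + (46*58)/2 = 9 + (½)*2668 = 9 + 1334 = 1343)
(Y + t(0)*b)/(Q - 31555) = (-57459 - 3/(-4 + 0)*179)/(1343 - 31555) = (-57459 - 3/(-4)*179)/(-30212) = (-57459 - 3*(-¼)*179)*(-1/30212) = (-57459 + (¾)*179)*(-1/30212) = (-57459 + 537/4)*(-1/30212) = -229299/4*(-1/30212) = 32757/17264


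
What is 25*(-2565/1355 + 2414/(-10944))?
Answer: -78355825/1482912 ≈ -52.839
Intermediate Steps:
25*(-2565/1355 + 2414/(-10944)) = 25*(-2565*1/1355 + 2414*(-1/10944)) = 25*(-513/271 - 1207/5472) = 25*(-3134233/1482912) = -78355825/1482912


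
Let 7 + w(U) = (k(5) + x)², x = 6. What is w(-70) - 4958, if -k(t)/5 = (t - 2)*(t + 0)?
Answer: -204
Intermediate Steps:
k(t) = -5*t*(-2 + t) (k(t) = -5*(t - 2)*(t + 0) = -5*(-2 + t)*t = -5*t*(-2 + t))
w(U) = 4754 (w(U) = -7 + (5*5*(2 - 1*5) + 6)² = -7 + (5*5*(2 - 5) + 6)² = -7 + (5*5*(-3) + 6)² = -7 + (-75 + 6)² = -7 + (-69)² = -7 + 4761 = 4754)
w(-70) - 4958 = 4754 - 4958 = -204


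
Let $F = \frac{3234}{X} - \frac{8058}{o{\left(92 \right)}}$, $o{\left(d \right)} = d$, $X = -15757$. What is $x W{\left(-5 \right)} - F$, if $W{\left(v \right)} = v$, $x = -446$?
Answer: $\frac{239998111}{103546} \approx 2317.8$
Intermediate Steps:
$F = - \frac{9090531}{103546}$ ($F = \frac{3234}{-15757} - \frac{8058}{92} = 3234 \left(- \frac{1}{15757}\right) - \frac{4029}{46} = - \frac{462}{2251} - \frac{4029}{46} = - \frac{9090531}{103546} \approx -87.792$)
$x W{\left(-5 \right)} - F = \left(-446\right) \left(-5\right) - - \frac{9090531}{103546} = 2230 + \frac{9090531}{103546} = \frac{239998111}{103546}$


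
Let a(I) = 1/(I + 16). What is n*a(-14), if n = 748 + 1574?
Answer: 1161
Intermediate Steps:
a(I) = 1/(16 + I)
n = 2322
n*a(-14) = 2322/(16 - 14) = 2322/2 = 2322*(½) = 1161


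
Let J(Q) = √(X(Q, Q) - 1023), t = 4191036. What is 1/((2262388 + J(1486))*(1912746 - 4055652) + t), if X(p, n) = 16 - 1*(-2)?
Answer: I/(6*(-808013438082*I + 357151*√1005)) ≈ -2.0627e-13 + 2.8903e-18*I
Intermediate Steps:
X(p, n) = 18 (X(p, n) = 16 + 2 = 18)
J(Q) = I*√1005 (J(Q) = √(18 - 1023) = √(-1005) = I*√1005)
1/((2262388 + J(1486))*(1912746 - 4055652) + t) = 1/((2262388 + I*√1005)*(1912746 - 4055652) + 4191036) = 1/((2262388 + I*√1005)*(-2142906) + 4191036) = 1/((-4848084819528 - 2142906*I*√1005) + 4191036) = 1/(-4848080628492 - 2142906*I*√1005)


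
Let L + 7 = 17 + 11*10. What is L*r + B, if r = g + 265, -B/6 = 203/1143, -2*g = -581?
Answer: 25397054/381 ≈ 66659.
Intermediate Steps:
g = 581/2 (g = -½*(-581) = 581/2 ≈ 290.50)
B = -406/381 (B = -1218/1143 = -6*203/1143 = -406/381 ≈ -1.0656)
L = 120 (L = -7 + (17 + 11*10) = -7 + (17 + 110) = -7 + 127 = 120)
r = 1111/2 (r = 581/2 + 265 = 1111/2 ≈ 555.50)
L*r + B = 120*(1111/2) - 406/381 = 66660 - 406/381 = 25397054/381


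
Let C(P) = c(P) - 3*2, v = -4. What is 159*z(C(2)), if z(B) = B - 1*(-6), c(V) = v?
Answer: -636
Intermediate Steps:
c(V) = -4
C(P) = -10 (C(P) = -4 - 3*2 = -4 - 6 = -10)
z(B) = 6 + B (z(B) = B + 6 = 6 + B)
159*z(C(2)) = 159*(6 - 10) = 159*(-4) = -636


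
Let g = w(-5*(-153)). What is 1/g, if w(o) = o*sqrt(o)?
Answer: sqrt(85)/195075 ≈ 4.7262e-5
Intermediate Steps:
w(o) = o**(3/2)
g = 2295*sqrt(85) (g = (-5*(-153))**(3/2) = 765**(3/2) = 2295*sqrt(85) ≈ 21159.)
1/g = 1/(2295*sqrt(85)) = sqrt(85)/195075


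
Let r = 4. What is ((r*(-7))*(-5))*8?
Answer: 1120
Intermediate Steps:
((r*(-7))*(-5))*8 = ((4*(-7))*(-5))*8 = -28*(-5)*8 = 140*8 = 1120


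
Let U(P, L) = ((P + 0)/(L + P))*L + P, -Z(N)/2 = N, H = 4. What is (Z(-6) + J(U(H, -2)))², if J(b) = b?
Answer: 144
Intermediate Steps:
Z(N) = -2*N
U(P, L) = P + L*P/(L + P) (U(P, L) = (P/(L + P))*L + P = L*P/(L + P) + P = P + L*P/(L + P))
(Z(-6) + J(U(H, -2)))² = (-2*(-6) + 4*(4 + 2*(-2))/(-2 + 4))² = (12 + 4*(4 - 4)/2)² = (12 + 4*(½)*0)² = (12 + 0)² = 12² = 144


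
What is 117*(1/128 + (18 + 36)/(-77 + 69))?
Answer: -100971/128 ≈ -788.84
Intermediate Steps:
117*(1/128 + (18 + 36)/(-77 + 69)) = 117*(1/128 + 54/(-8)) = 117*(1/128 + 54*(-⅛)) = 117*(1/128 - 27/4) = 117*(-863/128) = -100971/128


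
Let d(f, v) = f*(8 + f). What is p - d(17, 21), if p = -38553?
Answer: -38978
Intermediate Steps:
p - d(17, 21) = -38553 - 17*(8 + 17) = -38553 - 17*25 = -38553 - 1*425 = -38553 - 425 = -38978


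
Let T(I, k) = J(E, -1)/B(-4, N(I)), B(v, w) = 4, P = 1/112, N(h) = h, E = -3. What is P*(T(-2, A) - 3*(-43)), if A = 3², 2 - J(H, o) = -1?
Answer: 519/448 ≈ 1.1585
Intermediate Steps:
J(H, o) = 3 (J(H, o) = 2 - 1*(-1) = 2 + 1 = 3)
P = 1/112 ≈ 0.0089286
A = 9
T(I, k) = ¾ (T(I, k) = 3/4 = 3*(¼) = ¾)
P*(T(-2, A) - 3*(-43)) = (¾ - 3*(-43))/112 = (¾ + 129)/112 = (1/112)*(519/4) = 519/448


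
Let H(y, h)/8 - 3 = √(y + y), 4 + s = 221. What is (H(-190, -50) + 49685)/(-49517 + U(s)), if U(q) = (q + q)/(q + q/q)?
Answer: -5418281/5397136 - 109*I*√95/337321 ≈ -1.0039 - 0.0031495*I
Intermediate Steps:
s = 217 (s = -4 + 221 = 217)
H(y, h) = 24 + 8*√2*√y (H(y, h) = 24 + 8*√(y + y) = 24 + 8*√(2*y) = 24 + 8*(√2*√y) = 24 + 8*√2*√y)
U(q) = 2*q/(1 + q) (U(q) = (2*q)/(q + 1) = (2*q)/(1 + q) = 2*q/(1 + q))
(H(-190, -50) + 49685)/(-49517 + U(s)) = ((24 + 8*√2*√(-190)) + 49685)/(-49517 + 2*217/(1 + 217)) = ((24 + 8*√2*(I*√190)) + 49685)/(-49517 + 2*217/218) = ((24 + 16*I*√95) + 49685)/(-49517 + 2*217*(1/218)) = (49709 + 16*I*√95)/(-49517 + 217/109) = (49709 + 16*I*√95)/(-5397136/109) = (49709 + 16*I*√95)*(-109/5397136) = -5418281/5397136 - 109*I*√95/337321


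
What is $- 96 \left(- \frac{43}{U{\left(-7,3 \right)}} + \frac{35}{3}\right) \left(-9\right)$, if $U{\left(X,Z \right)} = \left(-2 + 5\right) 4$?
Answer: $6984$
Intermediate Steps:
$U{\left(X,Z \right)} = 12$ ($U{\left(X,Z \right)} = 3 \cdot 4 = 12$)
$- 96 \left(- \frac{43}{U{\left(-7,3 \right)}} + \frac{35}{3}\right) \left(-9\right) = - 96 \left(- \frac{43}{12} + \frac{35}{3}\right) \left(-9\right) = \left(-96\right) \frac{97}{12} \left(-9\right) = \left(-776\right) \left(-9\right) = 6984$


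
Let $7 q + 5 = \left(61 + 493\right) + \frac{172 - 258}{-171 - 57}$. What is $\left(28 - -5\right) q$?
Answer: $\frac{98417}{38} \approx 2589.9$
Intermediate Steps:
$q = \frac{8947}{114}$ ($q = - \frac{5}{7} + \frac{\left(61 + 493\right) + \frac{172 - 258}{-171 - 57}}{7} = - \frac{5}{7} + \frac{554 - \frac{86}{-228}}{7} = - \frac{5}{7} + \frac{554 - - \frac{43}{114}}{7} = - \frac{5}{7} + \frac{554 + \frac{43}{114}}{7} = - \frac{5}{7} + \frac{1}{7} \cdot \frac{63199}{114} = - \frac{5}{7} + \frac{63199}{798} = \frac{8947}{114} \approx 78.482$)
$\left(28 - -5\right) q = \left(28 - -5\right) \frac{8947}{114} = \left(28 + 5\right) \frac{8947}{114} = 33 \cdot \frac{8947}{114} = \frac{98417}{38}$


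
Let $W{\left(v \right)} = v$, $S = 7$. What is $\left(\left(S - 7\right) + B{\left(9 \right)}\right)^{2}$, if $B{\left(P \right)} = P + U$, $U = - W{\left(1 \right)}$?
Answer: $64$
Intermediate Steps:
$U = -1$ ($U = \left(-1\right) 1 = -1$)
$B{\left(P \right)} = -1 + P$ ($B{\left(P \right)} = P - 1 = -1 + P$)
$\left(\left(S - 7\right) + B{\left(9 \right)}\right)^{2} = \left(\left(7 - 7\right) + \left(-1 + 9\right)\right)^{2} = \left(\left(7 - 7\right) + 8\right)^{2} = \left(0 + 8\right)^{2} = 8^{2} = 64$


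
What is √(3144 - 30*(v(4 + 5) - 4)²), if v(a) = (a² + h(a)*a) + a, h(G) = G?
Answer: 3*I*√92614 ≈ 912.98*I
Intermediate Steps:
v(a) = a + 2*a² (v(a) = (a² + a*a) + a = (a² + a²) + a = 2*a² + a = a + 2*a²)
√(3144 - 30*(v(4 + 5) - 4)²) = √(3144 - 30*((4 + 5)*(1 + 2*(4 + 5)) - 4)²) = √(3144 - 30*(9*(1 + 2*9) - 4)²) = √(3144 - 30*(9*(1 + 18) - 4)²) = √(3144 - 30*(9*19 - 4)²) = √(3144 - 30*(171 - 4)²) = √(3144 - 30*167²) = √(3144 - 30*27889) = √(3144 - 836670) = √(-833526) = 3*I*√92614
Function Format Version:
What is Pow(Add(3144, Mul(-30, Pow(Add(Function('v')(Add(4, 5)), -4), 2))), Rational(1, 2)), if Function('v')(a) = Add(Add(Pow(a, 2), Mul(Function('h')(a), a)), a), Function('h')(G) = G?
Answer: Mul(3, I, Pow(92614, Rational(1, 2))) ≈ Mul(912.98, I)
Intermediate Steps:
Function('v')(a) = Add(a, Mul(2, Pow(a, 2))) (Function('v')(a) = Add(Add(Pow(a, 2), Mul(a, a)), a) = Add(Add(Pow(a, 2), Pow(a, 2)), a) = Add(Mul(2, Pow(a, 2)), a) = Add(a, Mul(2, Pow(a, 2))))
Pow(Add(3144, Mul(-30, Pow(Add(Function('v')(Add(4, 5)), -4), 2))), Rational(1, 2)) = Pow(Add(3144, Mul(-30, Pow(Add(Mul(Add(4, 5), Add(1, Mul(2, Add(4, 5)))), -4), 2))), Rational(1, 2)) = Pow(Add(3144, Mul(-30, Pow(Add(Mul(9, Add(1, Mul(2, 9))), -4), 2))), Rational(1, 2)) = Pow(Add(3144, Mul(-30, Pow(Add(Mul(9, Add(1, 18)), -4), 2))), Rational(1, 2)) = Pow(Add(3144, Mul(-30, Pow(Add(Mul(9, 19), -4), 2))), Rational(1, 2)) = Pow(Add(3144, Mul(-30, Pow(Add(171, -4), 2))), Rational(1, 2)) = Pow(Add(3144, Mul(-30, Pow(167, 2))), Rational(1, 2)) = Pow(Add(3144, Mul(-30, 27889)), Rational(1, 2)) = Pow(Add(3144, -836670), Rational(1, 2)) = Pow(-833526, Rational(1, 2)) = Mul(3, I, Pow(92614, Rational(1, 2)))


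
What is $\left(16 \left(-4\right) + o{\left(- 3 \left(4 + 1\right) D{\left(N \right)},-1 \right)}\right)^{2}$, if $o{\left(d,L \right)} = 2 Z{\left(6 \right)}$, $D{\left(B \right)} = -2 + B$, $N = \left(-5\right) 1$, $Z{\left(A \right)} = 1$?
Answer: $3844$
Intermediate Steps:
$N = -5$
$o{\left(d,L \right)} = 2$ ($o{\left(d,L \right)} = 2 \cdot 1 = 2$)
$\left(16 \left(-4\right) + o{\left(- 3 \left(4 + 1\right) D{\left(N \right)},-1 \right)}\right)^{2} = \left(16 \left(-4\right) + 2\right)^{2} = \left(-64 + 2\right)^{2} = \left(-62\right)^{2} = 3844$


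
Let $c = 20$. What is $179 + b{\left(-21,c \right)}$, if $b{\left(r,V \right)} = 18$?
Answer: $197$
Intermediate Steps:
$179 + b{\left(-21,c \right)} = 179 + 18 = 197$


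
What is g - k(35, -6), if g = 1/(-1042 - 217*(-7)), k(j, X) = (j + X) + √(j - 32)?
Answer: -13832/477 - √3 ≈ -30.730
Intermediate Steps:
k(j, X) = X + j + √(-32 + j) (k(j, X) = (X + j) + √(-32 + j) = X + j + √(-32 + j))
g = 1/477 (g = 1/(-1042 + 1519) = 1/477 ≈ 0.0020964)
g - k(35, -6) = 1/477 - (-6 + 35 + √(-32 + 35)) = 1/477 - (-6 + 35 + √3) = 1/477 - (29 + √3) = 1/477 + (-29 - √3) = -13832/477 - √3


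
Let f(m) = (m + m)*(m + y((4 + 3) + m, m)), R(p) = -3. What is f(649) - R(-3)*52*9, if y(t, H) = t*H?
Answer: 553459518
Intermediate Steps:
y(t, H) = H*t
f(m) = 2*m*(m + m*(7 + m)) (f(m) = (m + m)*(m + m*((4 + 3) + m)) = (2*m)*(m + m*(7 + m)) = 2*m*(m + m*(7 + m)))
f(649) - R(-3)*52*9 = 2*649²*(8 + 649) - (-3*52)*9 = 2*421201*657 - (-156)*9 = 553458114 - 1*(-1404) = 553458114 + 1404 = 553459518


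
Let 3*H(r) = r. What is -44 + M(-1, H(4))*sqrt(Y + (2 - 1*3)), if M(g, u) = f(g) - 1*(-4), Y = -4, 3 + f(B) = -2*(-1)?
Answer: -44 + 3*I*sqrt(5) ≈ -44.0 + 6.7082*I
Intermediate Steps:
f(B) = -1 (f(B) = -3 - 2*(-1) = -3 + 2 = -1)
H(r) = r/3
M(g, u) = 3 (M(g, u) = -1 - 1*(-4) = -1 + 4 = 3)
-44 + M(-1, H(4))*sqrt(Y + (2 - 1*3)) = -44 + 3*sqrt(-4 + (2 - 1*3)) = -44 + 3*sqrt(-4 + (2 - 3)) = -44 + 3*sqrt(-4 - 1) = -44 + 3*sqrt(-5) = -44 + 3*(I*sqrt(5)) = -44 + 3*I*sqrt(5)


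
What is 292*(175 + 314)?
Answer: 142788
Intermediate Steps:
292*(175 + 314) = 292*489 = 142788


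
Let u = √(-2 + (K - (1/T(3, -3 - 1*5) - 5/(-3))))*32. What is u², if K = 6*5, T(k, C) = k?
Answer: 26624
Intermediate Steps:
K = 30
u = 32*√26 (u = √(-2 + (30 - (1/3 - 5/(-3))))*32 = √(-2 + (30 - (1*(⅓) - 5*(-⅓))))*32 = √(-2 + (30 - (⅓ + 5/3)))*32 = √(-2 + (30 - 1*2))*32 = √(-2 + (30 - 2))*32 = √(-2 + 28)*32 = √26*32 = 32*√26 ≈ 163.17)
u² = (32*√26)² = 26624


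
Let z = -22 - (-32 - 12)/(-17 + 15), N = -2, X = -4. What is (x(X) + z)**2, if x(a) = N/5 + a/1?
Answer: 58564/25 ≈ 2342.6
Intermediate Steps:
x(a) = -2/5 + a (x(a) = -2/5 + a/1 = -2*1/5 + a*1 = -2/5 + a)
z = -44 (z = -22 - (-44)/(-2) = -22 - (-44)*(-1)/2 = -22 - 1*22 = -22 - 22 = -44)
(x(X) + z)**2 = ((-2/5 - 4) - 44)**2 = (-22/5 - 44)**2 = (-242/5)**2 = 58564/25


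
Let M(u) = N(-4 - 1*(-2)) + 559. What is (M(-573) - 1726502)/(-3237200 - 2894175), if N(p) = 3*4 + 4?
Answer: 1725927/6131375 ≈ 0.28149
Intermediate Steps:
N(p) = 16 (N(p) = 12 + 4 = 16)
M(u) = 575 (M(u) = 16 + 559 = 575)
(M(-573) - 1726502)/(-3237200 - 2894175) = (575 - 1726502)/(-3237200 - 2894175) = -1725927/(-6131375) = -1725927*(-1/6131375) = 1725927/6131375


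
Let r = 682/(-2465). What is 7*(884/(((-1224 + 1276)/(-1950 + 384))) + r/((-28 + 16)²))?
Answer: -33074110307/177480 ≈ -1.8635e+5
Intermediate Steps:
r = -682/2465 (r = 682*(-1/2465) = -682/2465 ≈ -0.27667)
7*(884/(((-1224 + 1276)/(-1950 + 384))) + r/((-28 + 16)²)) = 7*(884/(((-1224 + 1276)/(-1950 + 384))) - 682/(2465*(-28 + 16)²)) = 7*(884/((52/(-1566))) - 682/(2465*((-12)²))) = 7*(884/((52*(-1/1566))) - 682/2465/144) = 7*(884/(-26/783) - 682/2465*1/144) = 7*(884*(-783/26) - 341/177480) = 7*(-26622 - 341/177480) = 7*(-4724872901/177480) = -33074110307/177480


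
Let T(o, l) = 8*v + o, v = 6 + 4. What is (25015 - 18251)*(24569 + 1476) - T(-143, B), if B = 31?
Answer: 176168443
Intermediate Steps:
v = 10
T(o, l) = 80 + o (T(o, l) = 8*10 + o = 80 + o)
(25015 - 18251)*(24569 + 1476) - T(-143, B) = (25015 - 18251)*(24569 + 1476) - (80 - 143) = 6764*26045 - 1*(-63) = 176168380 + 63 = 176168443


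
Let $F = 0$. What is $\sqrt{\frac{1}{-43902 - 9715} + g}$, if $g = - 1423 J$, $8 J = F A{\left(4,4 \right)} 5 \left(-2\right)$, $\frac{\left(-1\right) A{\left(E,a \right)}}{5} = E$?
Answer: $\frac{i \sqrt{53617}}{53617} \approx 0.0043187 i$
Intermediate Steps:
$A{\left(E,a \right)} = - 5 E$
$J = 0$ ($J = \frac{0 \left(\left(-5\right) 4\right) 5 \left(-2\right)}{8} = \frac{0 \left(-20\right) \left(-10\right)}{8} = \frac{0 \left(-10\right)}{8} = \frac{1}{8} \cdot 0 = 0$)
$g = 0$ ($g = \left(-1423\right) 0 = 0$)
$\sqrt{\frac{1}{-43902 - 9715} + g} = \sqrt{\frac{1}{-43902 - 9715} + 0} = \sqrt{\frac{1}{-53617} + 0} = \sqrt{- \frac{1}{53617} + 0} = \sqrt{- \frac{1}{53617}} = \frac{i \sqrt{53617}}{53617}$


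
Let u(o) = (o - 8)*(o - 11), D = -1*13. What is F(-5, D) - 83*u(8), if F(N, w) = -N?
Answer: 5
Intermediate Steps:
D = -13
u(o) = (-11 + o)*(-8 + o) (u(o) = (-8 + o)*(-11 + o) = (-11 + o)*(-8 + o))
F(-5, D) - 83*u(8) = -1*(-5) - 83*(88 + 8² - 19*8) = 5 - 83*(88 + 64 - 152) = 5 - 83*0 = 5 + 0 = 5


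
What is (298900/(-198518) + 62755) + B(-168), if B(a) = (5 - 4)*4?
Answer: 6229246131/99259 ≈ 62758.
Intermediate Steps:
B(a) = 4 (B(a) = 1*4 = 4)
(298900/(-198518) + 62755) + B(-168) = (298900/(-198518) + 62755) + 4 = (298900*(-1/198518) + 62755) + 4 = (-149450/99259 + 62755) + 4 = 6228849095/99259 + 4 = 6229246131/99259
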